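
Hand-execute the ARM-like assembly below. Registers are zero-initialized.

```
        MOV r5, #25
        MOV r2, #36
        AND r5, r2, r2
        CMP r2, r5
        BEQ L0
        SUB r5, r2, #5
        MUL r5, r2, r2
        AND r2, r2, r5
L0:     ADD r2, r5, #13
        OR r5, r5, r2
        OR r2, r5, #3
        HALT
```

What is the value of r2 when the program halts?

MOV r5, #25 → r5=25
MOV r2, #36 → r2=36
AND r5, r2, r2 → r5=36&36=36
CMP r2, r5  (cmp 36,36)
BEQ L0: taken
ADD r2, r5, #13 → r2=36+13=49
OR r5, r5, r2 → r5=36|49=53
OR r2, r5, #3 → r2=53|3=55
halt.

55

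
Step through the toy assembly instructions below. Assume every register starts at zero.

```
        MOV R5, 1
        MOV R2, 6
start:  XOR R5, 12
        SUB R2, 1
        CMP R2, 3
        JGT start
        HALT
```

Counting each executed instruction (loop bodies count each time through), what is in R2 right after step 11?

4

after MOV R5, 1: R5=1
after MOV R2, 6: R2=6
after XOR R5, 12: R5=1^12=13
after SUB R2, 1: R2=6-1=5
CMP R2, 3  (cmp 5,3)
JGT start: taken
after XOR R5, 12: R5=13^12=1
after SUB R2, 1: R2=5-1=4
CMP R2, 3  (cmp 4,3)
JGT start: taken
after XOR R5, 12: R5=1^12=13
After step 11: R2 = 4.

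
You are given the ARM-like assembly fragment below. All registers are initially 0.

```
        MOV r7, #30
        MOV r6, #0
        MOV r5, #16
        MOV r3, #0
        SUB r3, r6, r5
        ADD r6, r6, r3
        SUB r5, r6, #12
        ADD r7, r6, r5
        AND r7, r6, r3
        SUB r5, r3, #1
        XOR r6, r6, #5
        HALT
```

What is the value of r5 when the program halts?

after MOV r7, #30: r7=30
after MOV r6, #0: r6=0
after MOV r5, #16: r5=16
after MOV r3, #0: r3=0
after SUB r3, r6, r5: r3=0-16=-16
after ADD r6, r6, r3: r6=0+(-16)=-16
after SUB r5, r6, #12: r5=(-16)-12=-28
after ADD r7, r6, r5: r7=(-16)+(-28)=-44
after AND r7, r6, r3: r7=(-16)&(-16)=-16
after SUB r5, r3, #1: r5=(-16)-1=-17
after XOR r6, r6, #5: r6=(-16)^5=-11
halt.

-17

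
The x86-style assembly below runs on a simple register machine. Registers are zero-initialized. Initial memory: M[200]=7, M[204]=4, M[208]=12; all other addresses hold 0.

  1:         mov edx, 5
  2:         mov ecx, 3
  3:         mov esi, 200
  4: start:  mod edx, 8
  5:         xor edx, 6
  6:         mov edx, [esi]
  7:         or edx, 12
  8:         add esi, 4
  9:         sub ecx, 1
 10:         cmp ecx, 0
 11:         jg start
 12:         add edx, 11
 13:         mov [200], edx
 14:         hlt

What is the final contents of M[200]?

after mov edx, 5: edx=5
after mov ecx, 3: ecx=3
after mov esi, 200: esi=200
after mod edx, 8: edx=5%8=5
after xor edx, 6: edx=5^6=3
after mov edx, [esi]: edx=M[200]=7
after or edx, 12: edx=7|12=15
after add esi, 4: esi=200+4=204
after sub ecx, 1: ecx=3-1=2
cmp ecx, 0  (cmp 2,0)
jg start: taken
after mod edx, 8: edx=15%8=7
after xor edx, 6: edx=7^6=1
after mov edx, [esi]: edx=M[204]=4
after or edx, 12: edx=4|12=12
after add esi, 4: esi=204+4=208
after sub ecx, 1: ecx=2-1=1
cmp ecx, 0  (cmp 1,0)
jg start: taken
after mod edx, 8: edx=12%8=4
after xor edx, 6: edx=4^6=2
after mov edx, [esi]: edx=M[208]=12
after or edx, 12: edx=12|12=12
after add esi, 4: esi=208+4=212
after sub ecx, 1: ecx=1-1=0
cmp ecx, 0  (cmp 0,0)
jg start: not taken
after add edx, 11: edx=12+11=23
mov [200], edx → M[200]=23
halt.

23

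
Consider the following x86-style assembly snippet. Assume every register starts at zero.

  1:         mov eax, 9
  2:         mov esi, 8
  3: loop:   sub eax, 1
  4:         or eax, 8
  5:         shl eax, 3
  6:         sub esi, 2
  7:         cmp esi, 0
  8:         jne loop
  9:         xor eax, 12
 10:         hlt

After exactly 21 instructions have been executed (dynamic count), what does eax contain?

4087

eax=9
esi=8
eax=9-1=8
eax=8|8=8
eax=8<<3=64
esi=8-2=6
cmp esi, 0  (cmp 6,0)
jne loop: taken
eax=64-1=63
eax=63|8=63
eax=63<<3=504
esi=6-2=4
cmp esi, 0  (cmp 4,0)
jne loop: taken
eax=504-1=503
eax=503|8=511
eax=511<<3=4088
esi=4-2=2
cmp esi, 0  (cmp 2,0)
jne loop: taken
eax=4088-1=4087
After step 21: eax = 4087.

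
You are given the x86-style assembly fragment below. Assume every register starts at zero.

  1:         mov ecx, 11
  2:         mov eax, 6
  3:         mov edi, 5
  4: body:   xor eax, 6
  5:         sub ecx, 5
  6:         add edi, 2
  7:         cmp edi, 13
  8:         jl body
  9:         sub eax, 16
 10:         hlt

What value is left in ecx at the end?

after mov ecx, 11: ecx=11
after mov eax, 6: eax=6
after mov edi, 5: edi=5
after xor eax, 6: eax=6^6=0
after sub ecx, 5: ecx=11-5=6
after add edi, 2: edi=5+2=7
cmp edi, 13  (cmp 7,13)
jl body: taken
after xor eax, 6: eax=0^6=6
after sub ecx, 5: ecx=6-5=1
after add edi, 2: edi=7+2=9
cmp edi, 13  (cmp 9,13)
jl body: taken
after xor eax, 6: eax=6^6=0
after sub ecx, 5: ecx=1-5=-4
after add edi, 2: edi=9+2=11
cmp edi, 13  (cmp 11,13)
jl body: taken
after xor eax, 6: eax=0^6=6
after sub ecx, 5: ecx=(-4)-5=-9
after add edi, 2: edi=11+2=13
cmp edi, 13  (cmp 13,13)
jl body: not taken
after sub eax, 16: eax=6-16=-10
halt.

-9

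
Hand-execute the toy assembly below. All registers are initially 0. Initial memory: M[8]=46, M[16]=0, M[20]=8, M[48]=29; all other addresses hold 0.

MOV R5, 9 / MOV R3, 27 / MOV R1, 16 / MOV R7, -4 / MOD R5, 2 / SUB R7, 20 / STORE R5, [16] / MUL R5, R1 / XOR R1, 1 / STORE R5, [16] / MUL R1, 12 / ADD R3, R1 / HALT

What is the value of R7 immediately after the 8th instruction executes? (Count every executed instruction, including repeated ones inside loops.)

R5=9
R3=27
R1=16
R7=-4
R5=9%2=1
R7=(-4)-20=-24
STORE R5, [16] → M[16]=1
R5=1*16=16
After step 8: R7 = -24.

-24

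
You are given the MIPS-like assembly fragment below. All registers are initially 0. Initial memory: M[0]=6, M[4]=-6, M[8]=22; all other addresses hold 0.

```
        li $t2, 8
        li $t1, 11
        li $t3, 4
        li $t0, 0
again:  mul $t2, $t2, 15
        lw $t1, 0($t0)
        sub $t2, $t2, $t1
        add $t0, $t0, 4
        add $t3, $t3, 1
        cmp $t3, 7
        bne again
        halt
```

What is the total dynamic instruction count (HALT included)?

li $t2, 8 → $t2=8
li $t1, 11 → $t1=11
li $t3, 4 → $t3=4
li $t0, 0 → $t0=0
mul $t2, $t2, 15 → $t2=8*15=120
lw $t1, 0($t0) → $t1=M[0]=6
sub $t2, $t2, $t1 → $t2=120-6=114
add $t0, $t0, 4 → $t0=0+4=4
add $t3, $t3, 1 → $t3=4+1=5
cmp $t3, 7  (cmp 5,7)
bne again: taken
mul $t2, $t2, 15 → $t2=114*15=1710
lw $t1, 0($t0) → $t1=M[4]=-6
sub $t2, $t2, $t1 → $t2=1710-(-6)=1716
add $t0, $t0, 4 → $t0=4+4=8
add $t3, $t3, 1 → $t3=5+1=6
cmp $t3, 7  (cmp 6,7)
bne again: taken
mul $t2, $t2, 15 → $t2=1716*15=25740
lw $t1, 0($t0) → $t1=M[8]=22
sub $t2, $t2, $t1 → $t2=25740-22=25718
add $t0, $t0, 4 → $t0=8+4=12
add $t3, $t3, 1 → $t3=6+1=7
cmp $t3, 7  (cmp 7,7)
bne again: not taken
halt.
Total executed instructions: 26.

26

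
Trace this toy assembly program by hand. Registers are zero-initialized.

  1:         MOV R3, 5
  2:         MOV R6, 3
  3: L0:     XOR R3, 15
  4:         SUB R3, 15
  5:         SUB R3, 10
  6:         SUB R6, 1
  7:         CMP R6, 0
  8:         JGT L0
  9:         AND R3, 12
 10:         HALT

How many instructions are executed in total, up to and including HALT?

22

R3=5
R6=3
R3=5^15=10
R3=10-15=-5
R3=(-5)-10=-15
R6=3-1=2
CMP R6, 0  (cmp 2,0)
JGT L0: taken
R3=(-15)^15=-2
R3=(-2)-15=-17
R3=(-17)-10=-27
R6=2-1=1
CMP R6, 0  (cmp 1,0)
JGT L0: taken
R3=(-27)^15=-22
R3=(-22)-15=-37
R3=(-37)-10=-47
R6=1-1=0
CMP R6, 0  (cmp 0,0)
JGT L0: not taken
R3=(-47)&12=0
halt.
Total executed instructions: 22.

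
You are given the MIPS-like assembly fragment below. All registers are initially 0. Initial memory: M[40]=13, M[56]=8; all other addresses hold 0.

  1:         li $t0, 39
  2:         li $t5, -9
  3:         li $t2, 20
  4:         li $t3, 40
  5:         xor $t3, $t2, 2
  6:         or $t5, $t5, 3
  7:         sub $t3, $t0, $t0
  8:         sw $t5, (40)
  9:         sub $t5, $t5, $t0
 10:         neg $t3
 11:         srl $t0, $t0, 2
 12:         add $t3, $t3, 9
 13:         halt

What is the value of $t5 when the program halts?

-48

li $t0, 39 → $t0=39
li $t5, -9 → $t5=-9
li $t2, 20 → $t2=20
li $t3, 40 → $t3=40
xor $t3, $t2, 2 → $t3=20^2=22
or $t5, $t5, 3 → $t5=(-9)|3=-9
sub $t3, $t0, $t0 → $t3=39-39=0
sw $t5, (40) → M[40]=-9
sub $t5, $t5, $t0 → $t5=(-9)-39=-48
neg $t3 → $t3=-(0)=0
srl $t0, $t0, 2 → $t0=39>>2=9
add $t3, $t3, 9 → $t3=0+9=9
halt.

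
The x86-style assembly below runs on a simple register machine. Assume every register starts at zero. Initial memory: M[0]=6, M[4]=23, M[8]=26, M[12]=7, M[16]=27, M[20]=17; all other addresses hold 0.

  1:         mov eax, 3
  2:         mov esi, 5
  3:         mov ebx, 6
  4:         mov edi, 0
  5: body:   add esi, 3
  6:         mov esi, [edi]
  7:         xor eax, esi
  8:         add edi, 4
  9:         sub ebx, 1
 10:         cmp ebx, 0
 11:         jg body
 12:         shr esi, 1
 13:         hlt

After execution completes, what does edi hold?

after mov eax, 3: eax=3
after mov esi, 5: esi=5
after mov ebx, 6: ebx=6
after mov edi, 0: edi=0
after add esi, 3: esi=5+3=8
after mov esi, [edi]: esi=M[0]=6
after xor eax, esi: eax=3^6=5
after add edi, 4: edi=0+4=4
after sub ebx, 1: ebx=6-1=5
cmp ebx, 0  (cmp 5,0)
jg body: taken
after add esi, 3: esi=6+3=9
after mov esi, [edi]: esi=M[4]=23
after xor eax, esi: eax=5^23=18
after add edi, 4: edi=4+4=8
after sub ebx, 1: ebx=5-1=4
cmp ebx, 0  (cmp 4,0)
jg body: taken
after add esi, 3: esi=23+3=26
after mov esi, [edi]: esi=M[8]=26
after xor eax, esi: eax=18^26=8
after add edi, 4: edi=8+4=12
after sub ebx, 1: ebx=4-1=3
cmp ebx, 0  (cmp 3,0)
jg body: taken
after add esi, 3: esi=26+3=29
after mov esi, [edi]: esi=M[12]=7
after xor eax, esi: eax=8^7=15
after add edi, 4: edi=12+4=16
after sub ebx, 1: ebx=3-1=2
cmp ebx, 0  (cmp 2,0)
jg body: taken
after add esi, 3: esi=7+3=10
after mov esi, [edi]: esi=M[16]=27
after xor eax, esi: eax=15^27=20
after add edi, 4: edi=16+4=20
after sub ebx, 1: ebx=2-1=1
cmp ebx, 0  (cmp 1,0)
jg body: taken
after add esi, 3: esi=27+3=30
after mov esi, [edi]: esi=M[20]=17
after xor eax, esi: eax=20^17=5
after add edi, 4: edi=20+4=24
after sub ebx, 1: ebx=1-1=0
cmp ebx, 0  (cmp 0,0)
jg body: not taken
after shr esi, 1: esi=17>>1=8
halt.

24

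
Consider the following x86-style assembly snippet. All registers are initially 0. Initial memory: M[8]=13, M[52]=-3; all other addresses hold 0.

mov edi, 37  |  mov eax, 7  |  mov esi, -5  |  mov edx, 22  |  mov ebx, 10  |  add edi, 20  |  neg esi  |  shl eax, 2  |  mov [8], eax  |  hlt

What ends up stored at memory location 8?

mov edi, 37 → edi=37
mov eax, 7 → eax=7
mov esi, -5 → esi=-5
mov edx, 22 → edx=22
mov ebx, 10 → ebx=10
add edi, 20 → edi=37+20=57
neg esi → esi=-(-5)=5
shl eax, 2 → eax=7<<2=28
mov [8], eax → M[8]=28
halt.

28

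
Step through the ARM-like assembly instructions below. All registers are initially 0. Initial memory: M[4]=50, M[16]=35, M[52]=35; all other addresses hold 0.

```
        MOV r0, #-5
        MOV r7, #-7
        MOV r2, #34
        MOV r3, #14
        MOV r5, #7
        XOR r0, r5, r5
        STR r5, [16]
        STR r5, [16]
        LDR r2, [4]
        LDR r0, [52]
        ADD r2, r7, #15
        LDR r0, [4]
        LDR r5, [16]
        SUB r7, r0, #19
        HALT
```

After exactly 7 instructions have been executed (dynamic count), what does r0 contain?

after MOV r0, #-5: r0=-5
after MOV r7, #-7: r7=-7
after MOV r2, #34: r2=34
after MOV r3, #14: r3=14
after MOV r5, #7: r5=7
after XOR r0, r5, r5: r0=7^7=0
STR r5, [16] → M[16]=7
After step 7: r0 = 0.

0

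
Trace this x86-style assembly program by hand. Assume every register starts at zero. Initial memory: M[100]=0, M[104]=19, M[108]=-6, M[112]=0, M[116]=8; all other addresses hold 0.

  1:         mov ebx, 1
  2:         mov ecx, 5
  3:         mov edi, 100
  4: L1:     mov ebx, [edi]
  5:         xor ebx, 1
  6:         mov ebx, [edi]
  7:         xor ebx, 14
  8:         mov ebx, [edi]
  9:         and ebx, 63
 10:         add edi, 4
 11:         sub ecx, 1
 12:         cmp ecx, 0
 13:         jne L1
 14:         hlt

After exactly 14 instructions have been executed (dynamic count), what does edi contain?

104

mov ebx, 1 → ebx=1
mov ecx, 5 → ecx=5
mov edi, 100 → edi=100
mov ebx, [edi] → ebx=M[100]=0
xor ebx, 1 → ebx=0^1=1
mov ebx, [edi] → ebx=M[100]=0
xor ebx, 14 → ebx=0^14=14
mov ebx, [edi] → ebx=M[100]=0
and ebx, 63 → ebx=0&63=0
add edi, 4 → edi=100+4=104
sub ecx, 1 → ecx=5-1=4
cmp ecx, 0  (cmp 4,0)
jne L1: taken
mov ebx, [edi] → ebx=M[104]=19
After step 14: edi = 104.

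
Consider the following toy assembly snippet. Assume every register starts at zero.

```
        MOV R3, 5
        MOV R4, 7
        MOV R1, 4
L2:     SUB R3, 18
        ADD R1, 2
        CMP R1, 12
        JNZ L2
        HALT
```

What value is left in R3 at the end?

-67

MOV R3, 5 → R3=5
MOV R4, 7 → R4=7
MOV R1, 4 → R1=4
SUB R3, 18 → R3=5-18=-13
ADD R1, 2 → R1=4+2=6
CMP R1, 12  (cmp 6,12)
JNZ L2: taken
SUB R3, 18 → R3=(-13)-18=-31
ADD R1, 2 → R1=6+2=8
CMP R1, 12  (cmp 8,12)
JNZ L2: taken
SUB R3, 18 → R3=(-31)-18=-49
ADD R1, 2 → R1=8+2=10
CMP R1, 12  (cmp 10,12)
JNZ L2: taken
SUB R3, 18 → R3=(-49)-18=-67
ADD R1, 2 → R1=10+2=12
CMP R1, 12  (cmp 12,12)
JNZ L2: not taken
halt.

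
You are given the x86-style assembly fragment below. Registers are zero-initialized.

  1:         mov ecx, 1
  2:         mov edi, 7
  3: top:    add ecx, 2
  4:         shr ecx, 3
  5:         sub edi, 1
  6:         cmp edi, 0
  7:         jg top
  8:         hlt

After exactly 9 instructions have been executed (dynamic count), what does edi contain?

6

ecx=1
edi=7
ecx=1+2=3
ecx=3>>3=0
edi=7-1=6
cmp edi, 0  (cmp 6,0)
jg top: taken
ecx=0+2=2
ecx=2>>3=0
After step 9: edi = 6.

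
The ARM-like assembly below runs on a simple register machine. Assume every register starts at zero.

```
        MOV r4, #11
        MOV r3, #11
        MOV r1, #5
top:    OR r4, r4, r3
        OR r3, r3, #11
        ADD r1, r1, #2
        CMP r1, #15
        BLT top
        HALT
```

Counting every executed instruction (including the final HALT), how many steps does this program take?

29

r4=11
r3=11
r1=5
r4=11|11=11
r3=11|11=11
r1=5+2=7
CMP r1, #15  (cmp 7,15)
BLT top: taken
r4=11|11=11
r3=11|11=11
r1=7+2=9
CMP r1, #15  (cmp 9,15)
BLT top: taken
r4=11|11=11
r3=11|11=11
r1=9+2=11
CMP r1, #15  (cmp 11,15)
BLT top: taken
r4=11|11=11
r3=11|11=11
r1=11+2=13
CMP r1, #15  (cmp 13,15)
BLT top: taken
r4=11|11=11
r3=11|11=11
r1=13+2=15
CMP r1, #15  (cmp 15,15)
BLT top: not taken
halt.
Total executed instructions: 29.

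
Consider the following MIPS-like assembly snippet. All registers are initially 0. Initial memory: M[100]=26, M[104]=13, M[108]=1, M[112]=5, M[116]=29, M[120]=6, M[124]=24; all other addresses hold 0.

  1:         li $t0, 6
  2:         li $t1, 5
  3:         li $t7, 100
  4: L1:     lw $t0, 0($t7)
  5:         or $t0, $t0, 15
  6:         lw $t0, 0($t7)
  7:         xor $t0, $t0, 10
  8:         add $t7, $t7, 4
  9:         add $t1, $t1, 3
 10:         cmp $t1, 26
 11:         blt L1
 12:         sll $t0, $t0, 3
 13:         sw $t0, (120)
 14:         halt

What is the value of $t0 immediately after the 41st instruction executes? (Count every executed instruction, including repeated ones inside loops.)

23

after li $t0, 6: $t0=6
after li $t1, 5: $t1=5
after li $t7, 100: $t7=100
after lw $t0, 0($t7): $t0=M[100]=26
after or $t0, $t0, 15: $t0=26|15=31
after lw $t0, 0($t7): $t0=M[100]=26
after xor $t0, $t0, 10: $t0=26^10=16
after add $t7, $t7, 4: $t7=100+4=104
after add $t1, $t1, 3: $t1=5+3=8
cmp $t1, 26  (cmp 8,26)
blt L1: taken
after lw $t0, 0($t7): $t0=M[104]=13
after or $t0, $t0, 15: $t0=13|15=15
after lw $t0, 0($t7): $t0=M[104]=13
after xor $t0, $t0, 10: $t0=13^10=7
after add $t7, $t7, 4: $t7=104+4=108
after add $t1, $t1, 3: $t1=8+3=11
cmp $t1, 26  (cmp 11,26)
blt L1: taken
after lw $t0, 0($t7): $t0=M[108]=1
after or $t0, $t0, 15: $t0=1|15=15
after lw $t0, 0($t7): $t0=M[108]=1
after xor $t0, $t0, 10: $t0=1^10=11
after add $t7, $t7, 4: $t7=108+4=112
after add $t1, $t1, 3: $t1=11+3=14
cmp $t1, 26  (cmp 14,26)
blt L1: taken
after lw $t0, 0($t7): $t0=M[112]=5
after or $t0, $t0, 15: $t0=5|15=15
after lw $t0, 0($t7): $t0=M[112]=5
after xor $t0, $t0, 10: $t0=5^10=15
after add $t7, $t7, 4: $t7=112+4=116
after add $t1, $t1, 3: $t1=14+3=17
cmp $t1, 26  (cmp 17,26)
blt L1: taken
after lw $t0, 0($t7): $t0=M[116]=29
after or $t0, $t0, 15: $t0=29|15=31
after lw $t0, 0($t7): $t0=M[116]=29
after xor $t0, $t0, 10: $t0=29^10=23
after add $t7, $t7, 4: $t7=116+4=120
after add $t1, $t1, 3: $t1=17+3=20
After step 41: $t0 = 23.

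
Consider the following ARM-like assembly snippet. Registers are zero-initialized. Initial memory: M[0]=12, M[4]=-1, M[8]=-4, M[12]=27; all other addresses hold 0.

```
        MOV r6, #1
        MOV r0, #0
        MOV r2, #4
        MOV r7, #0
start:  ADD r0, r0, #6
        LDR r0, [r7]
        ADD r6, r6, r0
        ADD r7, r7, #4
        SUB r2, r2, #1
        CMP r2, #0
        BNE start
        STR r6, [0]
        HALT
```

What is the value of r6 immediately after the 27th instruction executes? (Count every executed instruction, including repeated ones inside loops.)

8

MOV r6, #1 → r6=1
MOV r0, #0 → r0=0
MOV r2, #4 → r2=4
MOV r7, #0 → r7=0
ADD r0, r0, #6 → r0=0+6=6
LDR r0, [r7] → r0=M[0]=12
ADD r6, r6, r0 → r6=1+12=13
ADD r7, r7, #4 → r7=0+4=4
SUB r2, r2, #1 → r2=4-1=3
CMP r2, #0  (cmp 3,0)
BNE start: taken
ADD r0, r0, #6 → r0=12+6=18
LDR r0, [r7] → r0=M[4]=-1
ADD r6, r6, r0 → r6=13+(-1)=12
ADD r7, r7, #4 → r7=4+4=8
SUB r2, r2, #1 → r2=3-1=2
CMP r2, #0  (cmp 2,0)
BNE start: taken
ADD r0, r0, #6 → r0=(-1)+6=5
LDR r0, [r7] → r0=M[8]=-4
ADD r6, r6, r0 → r6=12+(-4)=8
ADD r7, r7, #4 → r7=8+4=12
SUB r2, r2, #1 → r2=2-1=1
CMP r2, #0  (cmp 1,0)
BNE start: taken
ADD r0, r0, #6 → r0=(-4)+6=2
LDR r0, [r7] → r0=M[12]=27
After step 27: r6 = 8.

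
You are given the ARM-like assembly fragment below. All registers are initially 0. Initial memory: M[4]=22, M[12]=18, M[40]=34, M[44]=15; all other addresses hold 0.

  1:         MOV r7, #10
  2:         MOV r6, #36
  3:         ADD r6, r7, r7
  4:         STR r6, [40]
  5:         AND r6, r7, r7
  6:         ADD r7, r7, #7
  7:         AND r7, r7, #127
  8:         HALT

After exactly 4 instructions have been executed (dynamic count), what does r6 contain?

r7=10
r6=36
r6=10+10=20
STR r6, [40] → M[40]=20
After step 4: r6 = 20.

20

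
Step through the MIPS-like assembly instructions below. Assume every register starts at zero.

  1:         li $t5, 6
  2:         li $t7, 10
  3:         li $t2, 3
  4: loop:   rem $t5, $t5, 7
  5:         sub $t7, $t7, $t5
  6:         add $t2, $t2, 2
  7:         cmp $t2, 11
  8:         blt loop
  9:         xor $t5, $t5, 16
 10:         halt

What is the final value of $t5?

22

after li $t5, 6: $t5=6
after li $t7, 10: $t7=10
after li $t2, 3: $t2=3
after rem $t5, $t5, 7: $t5=6%7=6
after sub $t7, $t7, $t5: $t7=10-6=4
after add $t2, $t2, 2: $t2=3+2=5
cmp $t2, 11  (cmp 5,11)
blt loop: taken
after rem $t5, $t5, 7: $t5=6%7=6
after sub $t7, $t7, $t5: $t7=4-6=-2
after add $t2, $t2, 2: $t2=5+2=7
cmp $t2, 11  (cmp 7,11)
blt loop: taken
after rem $t5, $t5, 7: $t5=6%7=6
after sub $t7, $t7, $t5: $t7=(-2)-6=-8
after add $t2, $t2, 2: $t2=7+2=9
cmp $t2, 11  (cmp 9,11)
blt loop: taken
after rem $t5, $t5, 7: $t5=6%7=6
after sub $t7, $t7, $t5: $t7=(-8)-6=-14
after add $t2, $t2, 2: $t2=9+2=11
cmp $t2, 11  (cmp 11,11)
blt loop: not taken
after xor $t5, $t5, 16: $t5=6^16=22
halt.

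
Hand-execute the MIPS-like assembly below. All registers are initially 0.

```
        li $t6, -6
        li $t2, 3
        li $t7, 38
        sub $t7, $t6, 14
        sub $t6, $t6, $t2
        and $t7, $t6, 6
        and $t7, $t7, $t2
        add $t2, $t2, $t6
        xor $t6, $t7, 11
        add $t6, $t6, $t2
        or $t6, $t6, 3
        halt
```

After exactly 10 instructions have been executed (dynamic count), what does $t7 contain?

$t6=-6
$t2=3
$t7=38
$t7=(-6)-14=-20
$t6=(-6)-3=-9
$t7=(-9)&6=6
$t7=6&3=2
$t2=3+(-9)=-6
$t6=2^11=9
$t6=9+(-6)=3
After step 10: $t7 = 2.

2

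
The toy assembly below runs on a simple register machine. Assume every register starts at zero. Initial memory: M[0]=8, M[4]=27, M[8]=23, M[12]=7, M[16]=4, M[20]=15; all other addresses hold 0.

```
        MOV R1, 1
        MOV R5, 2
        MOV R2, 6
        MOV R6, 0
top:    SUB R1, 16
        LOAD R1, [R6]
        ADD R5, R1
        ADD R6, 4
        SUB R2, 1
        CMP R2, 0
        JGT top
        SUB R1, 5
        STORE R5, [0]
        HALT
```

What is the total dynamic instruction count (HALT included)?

after MOV R1, 1: R1=1
after MOV R5, 2: R5=2
after MOV R2, 6: R2=6
after MOV R6, 0: R6=0
after SUB R1, 16: R1=1-16=-15
after LOAD R1, [R6]: R1=M[0]=8
after ADD R5, R1: R5=2+8=10
after ADD R6, 4: R6=0+4=4
after SUB R2, 1: R2=6-1=5
CMP R2, 0  (cmp 5,0)
JGT top: taken
after SUB R1, 16: R1=8-16=-8
after LOAD R1, [R6]: R1=M[4]=27
after ADD R5, R1: R5=10+27=37
after ADD R6, 4: R6=4+4=8
after SUB R2, 1: R2=5-1=4
CMP R2, 0  (cmp 4,0)
JGT top: taken
after SUB R1, 16: R1=27-16=11
after LOAD R1, [R6]: R1=M[8]=23
after ADD R5, R1: R5=37+23=60
after ADD R6, 4: R6=8+4=12
after SUB R2, 1: R2=4-1=3
CMP R2, 0  (cmp 3,0)
JGT top: taken
after SUB R1, 16: R1=23-16=7
after LOAD R1, [R6]: R1=M[12]=7
after ADD R5, R1: R5=60+7=67
after ADD R6, 4: R6=12+4=16
after SUB R2, 1: R2=3-1=2
CMP R2, 0  (cmp 2,0)
JGT top: taken
after SUB R1, 16: R1=7-16=-9
after LOAD R1, [R6]: R1=M[16]=4
after ADD R5, R1: R5=67+4=71
after ADD R6, 4: R6=16+4=20
after SUB R2, 1: R2=2-1=1
CMP R2, 0  (cmp 1,0)
JGT top: taken
after SUB R1, 16: R1=4-16=-12
after LOAD R1, [R6]: R1=M[20]=15
after ADD R5, R1: R5=71+15=86
after ADD R6, 4: R6=20+4=24
after SUB R2, 1: R2=1-1=0
CMP R2, 0  (cmp 0,0)
JGT top: not taken
after SUB R1, 5: R1=15-5=10
STORE R5, [0] → M[0]=86
halt.
Total executed instructions: 49.

49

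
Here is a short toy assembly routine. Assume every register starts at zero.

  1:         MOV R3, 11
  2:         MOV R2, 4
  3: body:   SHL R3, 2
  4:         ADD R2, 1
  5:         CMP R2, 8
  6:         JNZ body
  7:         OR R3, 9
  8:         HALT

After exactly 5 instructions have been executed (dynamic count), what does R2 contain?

5

after MOV R3, 11: R3=11
after MOV R2, 4: R2=4
after SHL R3, 2: R3=11<<2=44
after ADD R2, 1: R2=4+1=5
CMP R2, 8  (cmp 5,8)
After step 5: R2 = 5.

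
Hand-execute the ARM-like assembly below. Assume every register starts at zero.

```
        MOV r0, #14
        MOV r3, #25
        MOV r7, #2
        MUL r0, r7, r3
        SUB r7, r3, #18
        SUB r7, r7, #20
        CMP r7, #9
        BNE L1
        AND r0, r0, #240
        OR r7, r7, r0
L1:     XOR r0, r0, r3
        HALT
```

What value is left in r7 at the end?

-13

r0=14
r3=25
r7=2
r0=2*25=50
r7=25-18=7
r7=7-20=-13
CMP r7, #9  (cmp -13,9)
BNE L1: taken
r0=50^25=43
halt.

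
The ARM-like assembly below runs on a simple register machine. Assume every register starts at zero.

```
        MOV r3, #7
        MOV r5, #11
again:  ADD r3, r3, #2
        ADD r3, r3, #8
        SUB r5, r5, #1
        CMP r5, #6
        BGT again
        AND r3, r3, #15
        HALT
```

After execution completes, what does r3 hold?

r3=7
r5=11
r3=7+2=9
r3=9+8=17
r5=11-1=10
CMP r5, #6  (cmp 10,6)
BGT again: taken
r3=17+2=19
r3=19+8=27
r5=10-1=9
CMP r5, #6  (cmp 9,6)
BGT again: taken
r3=27+2=29
r3=29+8=37
r5=9-1=8
CMP r5, #6  (cmp 8,6)
BGT again: taken
r3=37+2=39
r3=39+8=47
r5=8-1=7
CMP r5, #6  (cmp 7,6)
BGT again: taken
r3=47+2=49
r3=49+8=57
r5=7-1=6
CMP r5, #6  (cmp 6,6)
BGT again: not taken
r3=57&15=9
halt.

9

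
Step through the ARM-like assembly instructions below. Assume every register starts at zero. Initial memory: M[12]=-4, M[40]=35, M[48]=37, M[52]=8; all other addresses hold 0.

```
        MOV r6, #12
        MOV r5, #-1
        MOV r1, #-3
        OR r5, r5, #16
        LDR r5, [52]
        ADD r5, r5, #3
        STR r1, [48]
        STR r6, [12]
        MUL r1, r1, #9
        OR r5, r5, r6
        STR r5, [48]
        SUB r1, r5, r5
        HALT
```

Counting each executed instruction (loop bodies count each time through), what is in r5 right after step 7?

MOV r6, #12 → r6=12
MOV r5, #-1 → r5=-1
MOV r1, #-3 → r1=-3
OR r5, r5, #16 → r5=(-1)|16=-1
LDR r5, [52] → r5=M[52]=8
ADD r5, r5, #3 → r5=8+3=11
STR r1, [48] → M[48]=-3
After step 7: r5 = 11.

11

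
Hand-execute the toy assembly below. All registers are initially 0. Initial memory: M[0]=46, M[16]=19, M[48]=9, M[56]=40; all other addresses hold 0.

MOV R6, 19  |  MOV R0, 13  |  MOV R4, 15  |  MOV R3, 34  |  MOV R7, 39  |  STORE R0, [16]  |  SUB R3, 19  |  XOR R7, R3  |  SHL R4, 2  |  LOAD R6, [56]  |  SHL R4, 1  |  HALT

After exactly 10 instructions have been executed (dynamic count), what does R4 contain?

MOV R6, 19 → R6=19
MOV R0, 13 → R0=13
MOV R4, 15 → R4=15
MOV R3, 34 → R3=34
MOV R7, 39 → R7=39
STORE R0, [16] → M[16]=13
SUB R3, 19 → R3=34-19=15
XOR R7, R3 → R7=39^15=40
SHL R4, 2 → R4=15<<2=60
LOAD R6, [56] → R6=M[56]=40
After step 10: R4 = 60.

60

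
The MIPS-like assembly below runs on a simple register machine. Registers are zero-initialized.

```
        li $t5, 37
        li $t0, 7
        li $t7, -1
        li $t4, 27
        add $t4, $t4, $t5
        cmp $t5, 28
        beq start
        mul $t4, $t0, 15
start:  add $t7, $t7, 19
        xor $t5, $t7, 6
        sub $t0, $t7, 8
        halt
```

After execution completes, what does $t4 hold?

105

li $t5, 37 → $t5=37
li $t0, 7 → $t0=7
li $t7, -1 → $t7=-1
li $t4, 27 → $t4=27
add $t4, $t4, $t5 → $t4=27+37=64
cmp $t5, 28  (cmp 37,28)
beq start: not taken
mul $t4, $t0, 15 → $t4=7*15=105
add $t7, $t7, 19 → $t7=(-1)+19=18
xor $t5, $t7, 6 → $t5=18^6=20
sub $t0, $t7, 8 → $t0=18-8=10
halt.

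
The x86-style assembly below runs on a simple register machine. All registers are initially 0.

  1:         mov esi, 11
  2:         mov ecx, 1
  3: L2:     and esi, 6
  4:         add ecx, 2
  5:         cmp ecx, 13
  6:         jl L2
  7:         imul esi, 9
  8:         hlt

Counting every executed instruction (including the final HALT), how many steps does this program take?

after mov esi, 11: esi=11
after mov ecx, 1: ecx=1
after and esi, 6: esi=11&6=2
after add ecx, 2: ecx=1+2=3
cmp ecx, 13  (cmp 3,13)
jl L2: taken
after and esi, 6: esi=2&6=2
after add ecx, 2: ecx=3+2=5
cmp ecx, 13  (cmp 5,13)
jl L2: taken
after and esi, 6: esi=2&6=2
after add ecx, 2: ecx=5+2=7
cmp ecx, 13  (cmp 7,13)
jl L2: taken
after and esi, 6: esi=2&6=2
after add ecx, 2: ecx=7+2=9
cmp ecx, 13  (cmp 9,13)
jl L2: taken
after and esi, 6: esi=2&6=2
after add ecx, 2: ecx=9+2=11
cmp ecx, 13  (cmp 11,13)
jl L2: taken
after and esi, 6: esi=2&6=2
after add ecx, 2: ecx=11+2=13
cmp ecx, 13  (cmp 13,13)
jl L2: not taken
after imul esi, 9: esi=2*9=18
halt.
Total executed instructions: 28.

28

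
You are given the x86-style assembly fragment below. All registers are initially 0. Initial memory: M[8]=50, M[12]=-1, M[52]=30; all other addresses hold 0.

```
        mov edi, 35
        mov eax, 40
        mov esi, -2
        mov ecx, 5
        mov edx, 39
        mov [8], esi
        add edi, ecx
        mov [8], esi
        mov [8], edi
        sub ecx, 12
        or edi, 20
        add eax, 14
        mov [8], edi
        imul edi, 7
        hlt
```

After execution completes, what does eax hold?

54

edi=35
eax=40
esi=-2
ecx=5
edx=39
mov [8], esi → M[8]=-2
edi=35+5=40
mov [8], esi → M[8]=-2
mov [8], edi → M[8]=40
ecx=5-12=-7
edi=40|20=60
eax=40+14=54
mov [8], edi → M[8]=60
edi=60*7=420
halt.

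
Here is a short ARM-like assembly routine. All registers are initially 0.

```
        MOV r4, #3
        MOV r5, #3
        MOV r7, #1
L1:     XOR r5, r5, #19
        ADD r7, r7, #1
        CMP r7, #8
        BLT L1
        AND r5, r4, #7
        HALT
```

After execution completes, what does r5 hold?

r4=3
r5=3
r7=1
r5=3^19=16
r7=1+1=2
CMP r7, #8  (cmp 2,8)
BLT L1: taken
r5=16^19=3
r7=2+1=3
CMP r7, #8  (cmp 3,8)
BLT L1: taken
r5=3^19=16
r7=3+1=4
CMP r7, #8  (cmp 4,8)
BLT L1: taken
r5=16^19=3
r7=4+1=5
CMP r7, #8  (cmp 5,8)
BLT L1: taken
r5=3^19=16
r7=5+1=6
CMP r7, #8  (cmp 6,8)
BLT L1: taken
r5=16^19=3
r7=6+1=7
CMP r7, #8  (cmp 7,8)
BLT L1: taken
r5=3^19=16
r7=7+1=8
CMP r7, #8  (cmp 8,8)
BLT L1: not taken
r5=3&7=3
halt.

3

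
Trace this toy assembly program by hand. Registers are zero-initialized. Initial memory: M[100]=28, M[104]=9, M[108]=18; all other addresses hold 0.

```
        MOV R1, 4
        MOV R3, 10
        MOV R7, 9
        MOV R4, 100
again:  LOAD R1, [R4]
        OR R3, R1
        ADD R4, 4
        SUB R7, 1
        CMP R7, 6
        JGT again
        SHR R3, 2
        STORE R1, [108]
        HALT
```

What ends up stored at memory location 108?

18

after MOV R1, 4: R1=4
after MOV R3, 10: R3=10
after MOV R7, 9: R7=9
after MOV R4, 100: R4=100
after LOAD R1, [R4]: R1=M[100]=28
after OR R3, R1: R3=10|28=30
after ADD R4, 4: R4=100+4=104
after SUB R7, 1: R7=9-1=8
CMP R7, 6  (cmp 8,6)
JGT again: taken
after LOAD R1, [R4]: R1=M[104]=9
after OR R3, R1: R3=30|9=31
after ADD R4, 4: R4=104+4=108
after SUB R7, 1: R7=8-1=7
CMP R7, 6  (cmp 7,6)
JGT again: taken
after LOAD R1, [R4]: R1=M[108]=18
after OR R3, R1: R3=31|18=31
after ADD R4, 4: R4=108+4=112
after SUB R7, 1: R7=7-1=6
CMP R7, 6  (cmp 6,6)
JGT again: not taken
after SHR R3, 2: R3=31>>2=7
STORE R1, [108] → M[108]=18
halt.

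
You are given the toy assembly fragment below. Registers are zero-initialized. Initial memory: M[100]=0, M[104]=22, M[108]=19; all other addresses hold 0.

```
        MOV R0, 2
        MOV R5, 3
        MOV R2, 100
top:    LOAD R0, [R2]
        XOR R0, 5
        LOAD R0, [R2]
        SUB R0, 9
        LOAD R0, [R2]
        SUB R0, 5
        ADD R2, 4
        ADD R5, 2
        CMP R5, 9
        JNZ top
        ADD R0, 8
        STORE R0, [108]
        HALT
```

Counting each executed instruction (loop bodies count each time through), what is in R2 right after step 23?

108

after MOV R0, 2: R0=2
after MOV R5, 3: R5=3
after MOV R2, 100: R2=100
after LOAD R0, [R2]: R0=M[100]=0
after XOR R0, 5: R0=0^5=5
after LOAD R0, [R2]: R0=M[100]=0
after SUB R0, 9: R0=0-9=-9
after LOAD R0, [R2]: R0=M[100]=0
after SUB R0, 5: R0=0-5=-5
after ADD R2, 4: R2=100+4=104
after ADD R5, 2: R5=3+2=5
CMP R5, 9  (cmp 5,9)
JNZ top: taken
after LOAD R0, [R2]: R0=M[104]=22
after XOR R0, 5: R0=22^5=19
after LOAD R0, [R2]: R0=M[104]=22
after SUB R0, 9: R0=22-9=13
after LOAD R0, [R2]: R0=M[104]=22
after SUB R0, 5: R0=22-5=17
after ADD R2, 4: R2=104+4=108
after ADD R5, 2: R5=5+2=7
CMP R5, 9  (cmp 7,9)
JNZ top: taken
After step 23: R2 = 108.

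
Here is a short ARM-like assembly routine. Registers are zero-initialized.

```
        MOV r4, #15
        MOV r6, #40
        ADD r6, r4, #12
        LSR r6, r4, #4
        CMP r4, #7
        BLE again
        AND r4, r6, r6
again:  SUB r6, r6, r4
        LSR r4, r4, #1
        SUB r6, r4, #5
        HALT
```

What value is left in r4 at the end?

0

MOV r4, #15 → r4=15
MOV r6, #40 → r6=40
ADD r6, r4, #12 → r6=15+12=27
LSR r6, r4, #4 → r6=15>>4=0
CMP r4, #7  (cmp 15,7)
BLE again: not taken
AND r4, r6, r6 → r4=0&0=0
SUB r6, r6, r4 → r6=0-0=0
LSR r4, r4, #1 → r4=0>>1=0
SUB r6, r4, #5 → r6=0-5=-5
halt.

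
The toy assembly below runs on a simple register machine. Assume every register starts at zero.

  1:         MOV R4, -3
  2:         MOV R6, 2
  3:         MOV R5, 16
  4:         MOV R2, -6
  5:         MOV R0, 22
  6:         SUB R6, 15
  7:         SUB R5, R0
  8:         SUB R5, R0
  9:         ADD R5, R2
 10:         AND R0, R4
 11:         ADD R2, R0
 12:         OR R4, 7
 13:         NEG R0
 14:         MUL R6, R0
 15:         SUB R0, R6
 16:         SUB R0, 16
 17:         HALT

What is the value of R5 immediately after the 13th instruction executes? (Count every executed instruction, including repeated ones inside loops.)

MOV R4, -3 → R4=-3
MOV R6, 2 → R6=2
MOV R5, 16 → R5=16
MOV R2, -6 → R2=-6
MOV R0, 22 → R0=22
SUB R6, 15 → R6=2-15=-13
SUB R5, R0 → R5=16-22=-6
SUB R5, R0 → R5=(-6)-22=-28
ADD R5, R2 → R5=(-28)+(-6)=-34
AND R0, R4 → R0=22&(-3)=20
ADD R2, R0 → R2=(-6)+20=14
OR R4, 7 → R4=(-3)|7=-1
NEG R0 → R0=-(20)=-20
After step 13: R5 = -34.

-34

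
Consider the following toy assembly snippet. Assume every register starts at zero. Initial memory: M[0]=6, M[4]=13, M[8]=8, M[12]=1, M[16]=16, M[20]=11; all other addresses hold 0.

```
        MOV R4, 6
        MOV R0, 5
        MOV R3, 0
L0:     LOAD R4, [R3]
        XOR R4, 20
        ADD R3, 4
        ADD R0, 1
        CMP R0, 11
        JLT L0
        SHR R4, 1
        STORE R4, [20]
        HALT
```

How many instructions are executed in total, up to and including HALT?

after MOV R4, 6: R4=6
after MOV R0, 5: R0=5
after MOV R3, 0: R3=0
after LOAD R4, [R3]: R4=M[0]=6
after XOR R4, 20: R4=6^20=18
after ADD R3, 4: R3=0+4=4
after ADD R0, 1: R0=5+1=6
CMP R0, 11  (cmp 6,11)
JLT L0: taken
after LOAD R4, [R3]: R4=M[4]=13
after XOR R4, 20: R4=13^20=25
after ADD R3, 4: R3=4+4=8
after ADD R0, 1: R0=6+1=7
CMP R0, 11  (cmp 7,11)
JLT L0: taken
after LOAD R4, [R3]: R4=M[8]=8
after XOR R4, 20: R4=8^20=28
after ADD R3, 4: R3=8+4=12
after ADD R0, 1: R0=7+1=8
CMP R0, 11  (cmp 8,11)
JLT L0: taken
after LOAD R4, [R3]: R4=M[12]=1
after XOR R4, 20: R4=1^20=21
after ADD R3, 4: R3=12+4=16
after ADD R0, 1: R0=8+1=9
CMP R0, 11  (cmp 9,11)
JLT L0: taken
after LOAD R4, [R3]: R4=M[16]=16
after XOR R4, 20: R4=16^20=4
after ADD R3, 4: R3=16+4=20
after ADD R0, 1: R0=9+1=10
CMP R0, 11  (cmp 10,11)
JLT L0: taken
after LOAD R4, [R3]: R4=M[20]=11
after XOR R4, 20: R4=11^20=31
after ADD R3, 4: R3=20+4=24
after ADD R0, 1: R0=10+1=11
CMP R0, 11  (cmp 11,11)
JLT L0: not taken
after SHR R4, 1: R4=31>>1=15
STORE R4, [20] → M[20]=15
halt.
Total executed instructions: 42.

42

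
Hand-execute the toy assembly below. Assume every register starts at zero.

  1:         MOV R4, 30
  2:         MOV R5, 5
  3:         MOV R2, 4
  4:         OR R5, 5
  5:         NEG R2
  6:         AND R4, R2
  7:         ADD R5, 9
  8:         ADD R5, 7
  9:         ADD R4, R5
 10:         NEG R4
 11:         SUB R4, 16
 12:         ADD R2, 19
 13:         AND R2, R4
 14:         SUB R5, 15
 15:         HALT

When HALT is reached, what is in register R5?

MOV R4, 30 → R4=30
MOV R5, 5 → R5=5
MOV R2, 4 → R2=4
OR R5, 5 → R5=5|5=5
NEG R2 → R2=-(4)=-4
AND R4, R2 → R4=30&(-4)=28
ADD R5, 9 → R5=5+9=14
ADD R5, 7 → R5=14+7=21
ADD R4, R5 → R4=28+21=49
NEG R4 → R4=-(49)=-49
SUB R4, 16 → R4=(-49)-16=-65
ADD R2, 19 → R2=(-4)+19=15
AND R2, R4 → R2=15&(-65)=15
SUB R5, 15 → R5=21-15=6
halt.

6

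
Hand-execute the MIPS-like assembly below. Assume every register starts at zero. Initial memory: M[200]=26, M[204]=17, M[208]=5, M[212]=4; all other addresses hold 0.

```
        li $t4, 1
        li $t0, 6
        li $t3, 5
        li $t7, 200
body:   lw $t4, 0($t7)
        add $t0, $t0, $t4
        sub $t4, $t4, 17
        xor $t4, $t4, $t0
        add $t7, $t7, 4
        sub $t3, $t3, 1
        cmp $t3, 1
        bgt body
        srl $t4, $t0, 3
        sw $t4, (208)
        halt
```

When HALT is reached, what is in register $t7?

216

li $t4, 1 → $t4=1
li $t0, 6 → $t0=6
li $t3, 5 → $t3=5
li $t7, 200 → $t7=200
lw $t4, 0($t7) → $t4=M[200]=26
add $t0, $t0, $t4 → $t0=6+26=32
sub $t4, $t4, 17 → $t4=26-17=9
xor $t4, $t4, $t0 → $t4=9^32=41
add $t7, $t7, 4 → $t7=200+4=204
sub $t3, $t3, 1 → $t3=5-1=4
cmp $t3, 1  (cmp 4,1)
bgt body: taken
lw $t4, 0($t7) → $t4=M[204]=17
add $t0, $t0, $t4 → $t0=32+17=49
sub $t4, $t4, 17 → $t4=17-17=0
xor $t4, $t4, $t0 → $t4=0^49=49
add $t7, $t7, 4 → $t7=204+4=208
sub $t3, $t3, 1 → $t3=4-1=3
cmp $t3, 1  (cmp 3,1)
bgt body: taken
lw $t4, 0($t7) → $t4=M[208]=5
add $t0, $t0, $t4 → $t0=49+5=54
sub $t4, $t4, 17 → $t4=5-17=-12
xor $t4, $t4, $t0 → $t4=(-12)^54=-62
add $t7, $t7, 4 → $t7=208+4=212
sub $t3, $t3, 1 → $t3=3-1=2
cmp $t3, 1  (cmp 2,1)
bgt body: taken
lw $t4, 0($t7) → $t4=M[212]=4
add $t0, $t0, $t4 → $t0=54+4=58
sub $t4, $t4, 17 → $t4=4-17=-13
xor $t4, $t4, $t0 → $t4=(-13)^58=-55
add $t7, $t7, 4 → $t7=212+4=216
sub $t3, $t3, 1 → $t3=2-1=1
cmp $t3, 1  (cmp 1,1)
bgt body: not taken
srl $t4, $t0, 3 → $t4=58>>3=7
sw $t4, (208) → M[208]=7
halt.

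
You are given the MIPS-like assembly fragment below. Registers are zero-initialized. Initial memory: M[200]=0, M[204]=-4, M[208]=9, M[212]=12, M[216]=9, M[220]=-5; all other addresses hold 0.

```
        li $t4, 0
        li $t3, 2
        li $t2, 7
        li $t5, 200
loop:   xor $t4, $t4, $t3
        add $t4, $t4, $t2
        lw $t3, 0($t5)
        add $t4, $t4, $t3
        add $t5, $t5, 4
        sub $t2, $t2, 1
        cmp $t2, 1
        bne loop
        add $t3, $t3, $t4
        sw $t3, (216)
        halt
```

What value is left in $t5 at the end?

224

$t4=0
$t3=2
$t2=7
$t5=200
$t4=0^2=2
$t4=2+7=9
$t3=M[200]=0
$t4=9+0=9
$t5=200+4=204
$t2=7-1=6
cmp $t2, 1  (cmp 6,1)
bne loop: taken
$t4=9^0=9
$t4=9+6=15
$t3=M[204]=-4
$t4=15+(-4)=11
$t5=204+4=208
$t2=6-1=5
cmp $t2, 1  (cmp 5,1)
bne loop: taken
$t4=11^(-4)=-9
$t4=(-9)+5=-4
$t3=M[208]=9
$t4=(-4)+9=5
$t5=208+4=212
$t2=5-1=4
cmp $t2, 1  (cmp 4,1)
bne loop: taken
$t4=5^9=12
$t4=12+4=16
$t3=M[212]=12
$t4=16+12=28
$t5=212+4=216
$t2=4-1=3
cmp $t2, 1  (cmp 3,1)
bne loop: taken
$t4=28^12=16
$t4=16+3=19
$t3=M[216]=9
$t4=19+9=28
$t5=216+4=220
$t2=3-1=2
cmp $t2, 1  (cmp 2,1)
bne loop: taken
$t4=28^9=21
$t4=21+2=23
$t3=M[220]=-5
$t4=23+(-5)=18
$t5=220+4=224
$t2=2-1=1
cmp $t2, 1  (cmp 1,1)
bne loop: not taken
$t3=(-5)+18=13
sw $t3, (216) → M[216]=13
halt.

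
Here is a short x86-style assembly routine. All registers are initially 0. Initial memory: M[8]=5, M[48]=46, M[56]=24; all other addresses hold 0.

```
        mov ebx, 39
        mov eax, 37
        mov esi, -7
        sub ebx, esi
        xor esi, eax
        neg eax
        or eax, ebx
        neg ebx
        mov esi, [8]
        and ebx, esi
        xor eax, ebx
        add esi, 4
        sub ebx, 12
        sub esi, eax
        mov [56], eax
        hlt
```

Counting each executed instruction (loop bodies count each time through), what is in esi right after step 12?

9

after mov ebx, 39: ebx=39
after mov eax, 37: eax=37
after mov esi, -7: esi=-7
after sub ebx, esi: ebx=39-(-7)=46
after xor esi, eax: esi=(-7)^37=-36
after neg eax: eax=-(37)=-37
after or eax, ebx: eax=(-37)|46=-1
after neg ebx: ebx=-(46)=-46
after mov esi, [8]: esi=M[8]=5
after and ebx, esi: ebx=(-46)&5=0
after xor eax, ebx: eax=(-1)^0=-1
after add esi, 4: esi=5+4=9
After step 12: esi = 9.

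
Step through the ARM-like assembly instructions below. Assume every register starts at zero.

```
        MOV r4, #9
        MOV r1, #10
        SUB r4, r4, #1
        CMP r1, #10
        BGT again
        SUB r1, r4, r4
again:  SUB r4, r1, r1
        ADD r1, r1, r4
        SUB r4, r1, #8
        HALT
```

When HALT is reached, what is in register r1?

0

after MOV r4, #9: r4=9
after MOV r1, #10: r1=10
after SUB r4, r4, #1: r4=9-1=8
CMP r1, #10  (cmp 10,10)
BGT again: not taken
after SUB r1, r4, r4: r1=8-8=0
after SUB r4, r1, r1: r4=0-0=0
after ADD r1, r1, r4: r1=0+0=0
after SUB r4, r1, #8: r4=0-8=-8
halt.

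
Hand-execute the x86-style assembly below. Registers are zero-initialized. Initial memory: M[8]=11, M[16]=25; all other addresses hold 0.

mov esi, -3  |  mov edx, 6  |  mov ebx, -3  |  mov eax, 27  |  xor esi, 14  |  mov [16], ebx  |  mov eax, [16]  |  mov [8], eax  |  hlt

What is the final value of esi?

-13

esi=-3
edx=6
ebx=-3
eax=27
esi=(-3)^14=-13
mov [16], ebx → M[16]=-3
eax=M[16]=-3
mov [8], eax → M[8]=-3
halt.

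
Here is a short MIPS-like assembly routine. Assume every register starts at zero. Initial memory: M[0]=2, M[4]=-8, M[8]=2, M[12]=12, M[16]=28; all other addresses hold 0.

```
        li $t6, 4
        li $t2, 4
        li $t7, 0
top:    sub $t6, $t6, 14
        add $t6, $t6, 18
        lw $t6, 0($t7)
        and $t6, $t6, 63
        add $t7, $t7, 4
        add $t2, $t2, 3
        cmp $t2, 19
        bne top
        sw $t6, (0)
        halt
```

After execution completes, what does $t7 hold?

20

$t6=4
$t2=4
$t7=0
$t6=4-14=-10
$t6=(-10)+18=8
$t6=M[0]=2
$t6=2&63=2
$t7=0+4=4
$t2=4+3=7
cmp $t2, 19  (cmp 7,19)
bne top: taken
$t6=2-14=-12
$t6=(-12)+18=6
$t6=M[4]=-8
$t6=(-8)&63=56
$t7=4+4=8
$t2=7+3=10
cmp $t2, 19  (cmp 10,19)
bne top: taken
$t6=56-14=42
$t6=42+18=60
$t6=M[8]=2
$t6=2&63=2
$t7=8+4=12
$t2=10+3=13
cmp $t2, 19  (cmp 13,19)
bne top: taken
$t6=2-14=-12
$t6=(-12)+18=6
$t6=M[12]=12
$t6=12&63=12
$t7=12+4=16
$t2=13+3=16
cmp $t2, 19  (cmp 16,19)
bne top: taken
$t6=12-14=-2
$t6=(-2)+18=16
$t6=M[16]=28
$t6=28&63=28
$t7=16+4=20
$t2=16+3=19
cmp $t2, 19  (cmp 19,19)
bne top: not taken
sw $t6, (0) → M[0]=28
halt.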